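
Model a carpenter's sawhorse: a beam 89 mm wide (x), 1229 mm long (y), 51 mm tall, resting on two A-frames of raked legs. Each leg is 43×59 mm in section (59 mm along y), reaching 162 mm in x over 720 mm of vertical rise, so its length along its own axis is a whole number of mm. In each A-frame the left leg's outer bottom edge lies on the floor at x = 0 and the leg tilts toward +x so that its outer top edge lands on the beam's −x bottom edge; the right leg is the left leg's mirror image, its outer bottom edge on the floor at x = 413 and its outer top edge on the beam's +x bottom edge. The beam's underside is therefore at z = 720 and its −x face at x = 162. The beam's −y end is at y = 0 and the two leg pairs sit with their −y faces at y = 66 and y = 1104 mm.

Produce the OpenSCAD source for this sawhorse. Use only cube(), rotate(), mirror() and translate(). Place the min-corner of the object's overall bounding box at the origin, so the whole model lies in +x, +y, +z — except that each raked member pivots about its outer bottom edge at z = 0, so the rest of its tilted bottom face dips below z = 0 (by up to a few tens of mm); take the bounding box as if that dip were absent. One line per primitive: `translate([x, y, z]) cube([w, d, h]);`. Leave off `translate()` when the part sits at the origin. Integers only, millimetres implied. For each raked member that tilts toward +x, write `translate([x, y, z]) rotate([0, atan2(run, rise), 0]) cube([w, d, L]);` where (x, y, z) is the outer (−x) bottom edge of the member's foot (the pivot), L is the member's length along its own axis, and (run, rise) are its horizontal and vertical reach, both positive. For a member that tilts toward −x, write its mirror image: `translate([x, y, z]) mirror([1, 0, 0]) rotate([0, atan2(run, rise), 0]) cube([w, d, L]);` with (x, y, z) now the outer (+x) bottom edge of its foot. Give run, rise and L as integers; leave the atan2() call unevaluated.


translate([162, 0, 720]) cube([89, 1229, 51]);
translate([0, 66, 0]) rotate([0, atan2(162, 720), 0]) cube([43, 59, 738]);
translate([413, 66, 0]) mirror([1, 0, 0]) rotate([0, atan2(162, 720), 0]) cube([43, 59, 738]);
translate([0, 1104, 0]) rotate([0, atan2(162, 720), 0]) cube([43, 59, 738]);
translate([413, 1104, 0]) mirror([1, 0, 0]) rotate([0, atan2(162, 720), 0]) cube([43, 59, 738]);


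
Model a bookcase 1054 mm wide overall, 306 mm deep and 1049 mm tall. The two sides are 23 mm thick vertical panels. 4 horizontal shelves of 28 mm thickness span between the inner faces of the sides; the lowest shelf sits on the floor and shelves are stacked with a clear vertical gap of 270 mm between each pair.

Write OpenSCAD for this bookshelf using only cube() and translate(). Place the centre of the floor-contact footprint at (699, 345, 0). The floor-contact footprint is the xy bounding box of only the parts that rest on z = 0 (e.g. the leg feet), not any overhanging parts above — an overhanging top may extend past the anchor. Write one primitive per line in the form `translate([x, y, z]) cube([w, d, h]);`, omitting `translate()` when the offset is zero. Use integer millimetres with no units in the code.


translate([172, 192, 0]) cube([23, 306, 1049]);
translate([1203, 192, 0]) cube([23, 306, 1049]);
translate([195, 192, 0]) cube([1008, 306, 28]);
translate([195, 192, 298]) cube([1008, 306, 28]);
translate([195, 192, 596]) cube([1008, 306, 28]);
translate([195, 192, 894]) cube([1008, 306, 28]);


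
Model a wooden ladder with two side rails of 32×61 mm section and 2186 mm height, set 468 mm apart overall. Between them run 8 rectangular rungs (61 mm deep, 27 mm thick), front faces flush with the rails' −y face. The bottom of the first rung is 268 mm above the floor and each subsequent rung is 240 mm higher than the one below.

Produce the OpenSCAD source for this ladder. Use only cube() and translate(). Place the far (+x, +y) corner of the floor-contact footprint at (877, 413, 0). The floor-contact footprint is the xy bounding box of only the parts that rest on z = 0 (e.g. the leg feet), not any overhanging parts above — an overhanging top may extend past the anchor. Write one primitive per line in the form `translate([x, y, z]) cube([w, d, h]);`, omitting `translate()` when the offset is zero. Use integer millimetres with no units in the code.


translate([409, 352, 0]) cube([32, 61, 2186]);
translate([845, 352, 0]) cube([32, 61, 2186]);
translate([441, 352, 268]) cube([404, 61, 27]);
translate([441, 352, 508]) cube([404, 61, 27]);
translate([441, 352, 748]) cube([404, 61, 27]);
translate([441, 352, 988]) cube([404, 61, 27]);
translate([441, 352, 1228]) cube([404, 61, 27]);
translate([441, 352, 1468]) cube([404, 61, 27]);
translate([441, 352, 1708]) cube([404, 61, 27]);
translate([441, 352, 1948]) cube([404, 61, 27]);


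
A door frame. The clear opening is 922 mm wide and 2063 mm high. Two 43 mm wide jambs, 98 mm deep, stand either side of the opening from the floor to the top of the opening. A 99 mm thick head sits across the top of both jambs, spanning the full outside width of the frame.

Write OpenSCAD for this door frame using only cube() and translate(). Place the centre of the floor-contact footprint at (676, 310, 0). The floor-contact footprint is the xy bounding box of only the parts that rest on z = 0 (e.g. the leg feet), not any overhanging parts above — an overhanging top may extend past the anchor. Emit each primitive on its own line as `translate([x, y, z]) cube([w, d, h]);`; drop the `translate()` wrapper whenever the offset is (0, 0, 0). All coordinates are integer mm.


translate([172, 261, 0]) cube([43, 98, 2063]);
translate([1137, 261, 0]) cube([43, 98, 2063]);
translate([172, 261, 2063]) cube([1008, 98, 99]);


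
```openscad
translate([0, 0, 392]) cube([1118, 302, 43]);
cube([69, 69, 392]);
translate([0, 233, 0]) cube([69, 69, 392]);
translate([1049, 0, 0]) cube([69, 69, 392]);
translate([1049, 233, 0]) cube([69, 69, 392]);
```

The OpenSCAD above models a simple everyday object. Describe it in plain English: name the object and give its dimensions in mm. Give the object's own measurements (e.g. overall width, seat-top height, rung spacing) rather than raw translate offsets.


A long wooden bench with a 1118 mm (x) × 302 mm (y) seat, 43 mm thick, its top surface 435 mm above the floor. Four 69 mm square legs at the seat corners, flush with the edges, run from z = 0 to the seat underside.


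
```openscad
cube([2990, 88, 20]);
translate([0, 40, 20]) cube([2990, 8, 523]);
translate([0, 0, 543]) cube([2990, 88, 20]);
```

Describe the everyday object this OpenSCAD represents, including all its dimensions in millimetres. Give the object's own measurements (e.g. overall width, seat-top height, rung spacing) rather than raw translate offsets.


An I-beam lying along x, 2990 mm long. Overall section height 563 mm. Two flanges 88 mm wide (y) and 20 mm thick, one on the floor and one at the top; a web 8 mm thick runs between them, centred on the flange width.


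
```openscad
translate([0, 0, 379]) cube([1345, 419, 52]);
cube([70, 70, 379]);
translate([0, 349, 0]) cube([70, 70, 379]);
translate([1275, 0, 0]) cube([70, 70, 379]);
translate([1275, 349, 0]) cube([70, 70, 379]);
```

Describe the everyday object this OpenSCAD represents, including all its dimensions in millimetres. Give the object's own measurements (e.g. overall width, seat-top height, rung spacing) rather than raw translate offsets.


A long wooden bench with a 1345 mm (x) × 419 mm (y) seat, 52 mm thick, its top surface 431 mm above the floor. Four 70 mm square legs at the seat corners, flush with the edges, run from z = 0 to the seat underside.


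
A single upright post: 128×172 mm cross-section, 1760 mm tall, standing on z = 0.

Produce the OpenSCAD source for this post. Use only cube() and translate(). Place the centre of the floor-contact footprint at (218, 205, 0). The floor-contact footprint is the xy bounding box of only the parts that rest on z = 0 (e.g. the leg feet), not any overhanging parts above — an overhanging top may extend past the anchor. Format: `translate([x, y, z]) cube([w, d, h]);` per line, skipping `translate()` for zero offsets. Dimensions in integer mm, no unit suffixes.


translate([154, 119, 0]) cube([128, 172, 1760]);


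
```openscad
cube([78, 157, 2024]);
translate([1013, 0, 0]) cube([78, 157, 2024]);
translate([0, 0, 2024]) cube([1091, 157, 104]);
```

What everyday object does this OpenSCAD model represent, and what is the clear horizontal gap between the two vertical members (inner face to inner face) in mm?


A door frame. The clear opening width is 935 mm.

Two 2024 mm tall posts with a header on top — a door frame. The left jamb is 78 mm wide at x = 0; the right jamb starts at x = 1013. The clear opening is 1013 − 78 = 935 mm.


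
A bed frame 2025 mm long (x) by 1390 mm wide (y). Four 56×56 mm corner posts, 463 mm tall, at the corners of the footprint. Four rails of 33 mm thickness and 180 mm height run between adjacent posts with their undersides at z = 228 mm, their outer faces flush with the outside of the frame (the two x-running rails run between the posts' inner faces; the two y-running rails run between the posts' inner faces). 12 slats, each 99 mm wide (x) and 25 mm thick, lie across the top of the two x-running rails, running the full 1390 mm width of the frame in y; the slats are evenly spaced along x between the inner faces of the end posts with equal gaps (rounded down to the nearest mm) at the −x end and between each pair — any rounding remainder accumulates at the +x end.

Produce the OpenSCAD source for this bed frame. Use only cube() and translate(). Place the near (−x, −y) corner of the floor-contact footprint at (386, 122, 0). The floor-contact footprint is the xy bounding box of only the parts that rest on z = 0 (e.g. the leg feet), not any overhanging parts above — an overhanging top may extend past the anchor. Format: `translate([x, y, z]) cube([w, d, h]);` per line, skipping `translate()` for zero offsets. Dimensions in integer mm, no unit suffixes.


translate([386, 122, 0]) cube([56, 56, 463]);
translate([386, 1456, 0]) cube([56, 56, 463]);
translate([2355, 122, 0]) cube([56, 56, 463]);
translate([2355, 1456, 0]) cube([56, 56, 463]);
translate([442, 122, 228]) cube([1913, 33, 180]);
translate([442, 1479, 228]) cube([1913, 33, 180]);
translate([386, 178, 228]) cube([33, 1278, 180]);
translate([2378, 178, 228]) cube([33, 1278, 180]);
translate([497, 122, 408]) cube([99, 1390, 25]);
translate([651, 122, 408]) cube([99, 1390, 25]);
translate([805, 122, 408]) cube([99, 1390, 25]);
translate([959, 122, 408]) cube([99, 1390, 25]);
translate([1113, 122, 408]) cube([99, 1390, 25]);
translate([1267, 122, 408]) cube([99, 1390, 25]);
translate([1421, 122, 408]) cube([99, 1390, 25]);
translate([1575, 122, 408]) cube([99, 1390, 25]);
translate([1729, 122, 408]) cube([99, 1390, 25]);
translate([1883, 122, 408]) cube([99, 1390, 25]);
translate([2037, 122, 408]) cube([99, 1390, 25]);
translate([2191, 122, 408]) cube([99, 1390, 25]);


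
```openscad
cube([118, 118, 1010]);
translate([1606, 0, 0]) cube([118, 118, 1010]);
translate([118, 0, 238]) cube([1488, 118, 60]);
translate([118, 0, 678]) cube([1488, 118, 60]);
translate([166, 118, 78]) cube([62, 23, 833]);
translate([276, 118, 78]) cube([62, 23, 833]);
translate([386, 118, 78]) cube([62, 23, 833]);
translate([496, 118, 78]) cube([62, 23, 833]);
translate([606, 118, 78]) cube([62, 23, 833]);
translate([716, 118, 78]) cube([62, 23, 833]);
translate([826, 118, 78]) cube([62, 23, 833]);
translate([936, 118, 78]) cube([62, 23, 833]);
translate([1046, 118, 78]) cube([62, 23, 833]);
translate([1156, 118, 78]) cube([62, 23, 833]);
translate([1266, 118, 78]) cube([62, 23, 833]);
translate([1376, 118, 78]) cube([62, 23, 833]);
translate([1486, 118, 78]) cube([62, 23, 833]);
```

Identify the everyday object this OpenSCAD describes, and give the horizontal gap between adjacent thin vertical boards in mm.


A fence section. The picket gap is 48 mm.

Two posts, two rails, 13 pickets — a fence section. Span 1488 mm holds 13 pickets of 62 mm with 14 equal gaps: ⌊(1488 − 13·62) / 14⌋ = 48 mm.


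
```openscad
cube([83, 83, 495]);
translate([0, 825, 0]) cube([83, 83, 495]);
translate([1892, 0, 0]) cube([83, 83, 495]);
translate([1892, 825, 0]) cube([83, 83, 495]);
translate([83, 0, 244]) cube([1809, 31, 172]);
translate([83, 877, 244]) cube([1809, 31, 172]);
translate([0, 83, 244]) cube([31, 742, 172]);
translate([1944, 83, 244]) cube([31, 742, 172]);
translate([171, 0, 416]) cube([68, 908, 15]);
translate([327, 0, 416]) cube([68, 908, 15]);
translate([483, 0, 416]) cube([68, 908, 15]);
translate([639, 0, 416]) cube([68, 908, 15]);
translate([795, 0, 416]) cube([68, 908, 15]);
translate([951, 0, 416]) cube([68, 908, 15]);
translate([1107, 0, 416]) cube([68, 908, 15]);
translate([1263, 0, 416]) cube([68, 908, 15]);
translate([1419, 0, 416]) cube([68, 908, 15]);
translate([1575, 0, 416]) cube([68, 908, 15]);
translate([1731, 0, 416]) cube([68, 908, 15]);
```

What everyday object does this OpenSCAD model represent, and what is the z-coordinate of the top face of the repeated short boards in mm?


A bed frame. The slat-top height is 431 mm.

Four posts, four rails, and a row of slats — a bed frame. Slats sit on the rails at z = 244 + 172 = 416; with slat thickness 15, the top is 431 mm.


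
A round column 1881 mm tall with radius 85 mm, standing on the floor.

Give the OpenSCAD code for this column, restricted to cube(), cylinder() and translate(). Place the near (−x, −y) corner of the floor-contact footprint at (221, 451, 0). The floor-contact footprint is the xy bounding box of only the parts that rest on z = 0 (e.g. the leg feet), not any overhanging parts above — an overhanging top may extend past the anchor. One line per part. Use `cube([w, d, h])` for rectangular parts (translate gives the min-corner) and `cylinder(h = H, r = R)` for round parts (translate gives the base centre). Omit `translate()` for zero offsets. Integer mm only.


translate([306, 536, 0]) cylinder(h = 1881, r = 85);


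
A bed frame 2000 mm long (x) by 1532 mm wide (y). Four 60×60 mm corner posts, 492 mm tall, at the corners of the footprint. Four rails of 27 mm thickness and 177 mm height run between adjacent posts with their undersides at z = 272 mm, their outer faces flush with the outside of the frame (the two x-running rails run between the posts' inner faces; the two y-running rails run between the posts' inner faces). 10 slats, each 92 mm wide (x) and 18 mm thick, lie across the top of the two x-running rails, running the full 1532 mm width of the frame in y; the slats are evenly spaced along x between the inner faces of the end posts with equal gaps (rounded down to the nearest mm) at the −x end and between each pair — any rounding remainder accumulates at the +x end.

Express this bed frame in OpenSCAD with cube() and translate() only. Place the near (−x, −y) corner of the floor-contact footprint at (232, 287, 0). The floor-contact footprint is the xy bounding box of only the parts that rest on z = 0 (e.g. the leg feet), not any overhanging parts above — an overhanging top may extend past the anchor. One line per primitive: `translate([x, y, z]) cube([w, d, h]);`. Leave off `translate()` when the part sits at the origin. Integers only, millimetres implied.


// slat z = rail_z + rail_h = 272 + 177 = 449
// slat gap = ⌊(1880 − 10·92) / 11⌋ = 87
translate([232, 287, 0]) cube([60, 60, 492]);
translate([232, 1759, 0]) cube([60, 60, 492]);
translate([2172, 287, 0]) cube([60, 60, 492]);
translate([2172, 1759, 0]) cube([60, 60, 492]);
translate([292, 287, 272]) cube([1880, 27, 177]);
translate([292, 1792, 272]) cube([1880, 27, 177]);
translate([232, 347, 272]) cube([27, 1412, 177]);
translate([2205, 347, 272]) cube([27, 1412, 177]);
translate([379, 287, 449]) cube([92, 1532, 18]);
translate([558, 287, 449]) cube([92, 1532, 18]);
translate([737, 287, 449]) cube([92, 1532, 18]);
translate([916, 287, 449]) cube([92, 1532, 18]);
translate([1095, 287, 449]) cube([92, 1532, 18]);
translate([1274, 287, 449]) cube([92, 1532, 18]);
translate([1453, 287, 449]) cube([92, 1532, 18]);
translate([1632, 287, 449]) cube([92, 1532, 18]);
translate([1811, 287, 449]) cube([92, 1532, 18]);
translate([1990, 287, 449]) cube([92, 1532, 18]);


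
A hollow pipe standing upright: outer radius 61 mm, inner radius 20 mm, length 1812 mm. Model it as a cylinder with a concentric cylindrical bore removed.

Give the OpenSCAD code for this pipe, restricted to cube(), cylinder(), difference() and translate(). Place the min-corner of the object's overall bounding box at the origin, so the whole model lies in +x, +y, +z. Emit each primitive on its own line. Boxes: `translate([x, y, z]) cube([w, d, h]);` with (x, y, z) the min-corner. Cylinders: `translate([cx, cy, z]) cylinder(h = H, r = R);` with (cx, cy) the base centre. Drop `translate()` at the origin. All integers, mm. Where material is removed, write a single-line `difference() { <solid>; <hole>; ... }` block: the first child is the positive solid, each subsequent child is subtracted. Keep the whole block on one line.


difference() { translate([61, 61, 0]) cylinder(h = 1812, r = 61); translate([61, 61, 0]) cylinder(h = 1812, r = 20); }


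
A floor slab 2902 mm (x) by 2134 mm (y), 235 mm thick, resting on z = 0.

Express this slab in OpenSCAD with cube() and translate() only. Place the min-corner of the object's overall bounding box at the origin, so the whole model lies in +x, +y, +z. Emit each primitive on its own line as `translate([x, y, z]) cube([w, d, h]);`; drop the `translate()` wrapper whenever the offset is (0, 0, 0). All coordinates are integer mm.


cube([2902, 2134, 235]);


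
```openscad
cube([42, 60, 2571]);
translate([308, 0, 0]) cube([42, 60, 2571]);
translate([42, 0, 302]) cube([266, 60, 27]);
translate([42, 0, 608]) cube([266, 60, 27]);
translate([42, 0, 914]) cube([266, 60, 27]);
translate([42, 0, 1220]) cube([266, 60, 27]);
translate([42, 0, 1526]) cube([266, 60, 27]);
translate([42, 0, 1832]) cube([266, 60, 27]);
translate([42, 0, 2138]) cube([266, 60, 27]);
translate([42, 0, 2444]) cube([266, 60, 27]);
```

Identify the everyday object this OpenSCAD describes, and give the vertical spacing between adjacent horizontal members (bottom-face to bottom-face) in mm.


A ladder. The rung spacing is 306 mm.

Two tall 42×60 posts with 8 short bars between them — a ladder. Adjacent rungs sit at z = 302 and z = 608, so the spacing is 608 − 302 = 306 mm.


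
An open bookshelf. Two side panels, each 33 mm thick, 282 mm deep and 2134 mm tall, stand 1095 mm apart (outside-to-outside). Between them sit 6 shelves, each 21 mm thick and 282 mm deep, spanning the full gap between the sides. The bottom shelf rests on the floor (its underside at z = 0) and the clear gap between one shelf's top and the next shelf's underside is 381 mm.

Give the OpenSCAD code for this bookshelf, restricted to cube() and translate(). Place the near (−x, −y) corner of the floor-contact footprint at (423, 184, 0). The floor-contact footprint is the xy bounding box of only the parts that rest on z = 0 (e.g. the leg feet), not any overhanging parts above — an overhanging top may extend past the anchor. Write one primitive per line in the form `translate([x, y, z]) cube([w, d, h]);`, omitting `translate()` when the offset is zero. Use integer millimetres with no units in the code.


translate([423, 184, 0]) cube([33, 282, 2134]);
translate([1485, 184, 0]) cube([33, 282, 2134]);
translate([456, 184, 0]) cube([1029, 282, 21]);
translate([456, 184, 402]) cube([1029, 282, 21]);
translate([456, 184, 804]) cube([1029, 282, 21]);
translate([456, 184, 1206]) cube([1029, 282, 21]);
translate([456, 184, 1608]) cube([1029, 282, 21]);
translate([456, 184, 2010]) cube([1029, 282, 21]);


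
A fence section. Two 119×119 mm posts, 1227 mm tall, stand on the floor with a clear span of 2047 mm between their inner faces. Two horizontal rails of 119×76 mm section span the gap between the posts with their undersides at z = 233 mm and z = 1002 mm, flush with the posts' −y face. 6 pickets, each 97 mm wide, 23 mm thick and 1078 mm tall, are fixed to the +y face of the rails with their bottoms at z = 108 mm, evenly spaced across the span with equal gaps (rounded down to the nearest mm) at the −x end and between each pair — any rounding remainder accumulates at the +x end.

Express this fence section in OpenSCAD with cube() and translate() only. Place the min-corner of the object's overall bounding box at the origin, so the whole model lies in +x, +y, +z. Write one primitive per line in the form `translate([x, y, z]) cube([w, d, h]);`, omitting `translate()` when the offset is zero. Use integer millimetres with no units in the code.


cube([119, 119, 1227]);
translate([2166, 0, 0]) cube([119, 119, 1227]);
translate([119, 0, 233]) cube([2047, 119, 76]);
translate([119, 0, 1002]) cube([2047, 119, 76]);
translate([328, 119, 108]) cube([97, 23, 1078]);
translate([634, 119, 108]) cube([97, 23, 1078]);
translate([940, 119, 108]) cube([97, 23, 1078]);
translate([1246, 119, 108]) cube([97, 23, 1078]);
translate([1552, 119, 108]) cube([97, 23, 1078]);
translate([1858, 119, 108]) cube([97, 23, 1078]);


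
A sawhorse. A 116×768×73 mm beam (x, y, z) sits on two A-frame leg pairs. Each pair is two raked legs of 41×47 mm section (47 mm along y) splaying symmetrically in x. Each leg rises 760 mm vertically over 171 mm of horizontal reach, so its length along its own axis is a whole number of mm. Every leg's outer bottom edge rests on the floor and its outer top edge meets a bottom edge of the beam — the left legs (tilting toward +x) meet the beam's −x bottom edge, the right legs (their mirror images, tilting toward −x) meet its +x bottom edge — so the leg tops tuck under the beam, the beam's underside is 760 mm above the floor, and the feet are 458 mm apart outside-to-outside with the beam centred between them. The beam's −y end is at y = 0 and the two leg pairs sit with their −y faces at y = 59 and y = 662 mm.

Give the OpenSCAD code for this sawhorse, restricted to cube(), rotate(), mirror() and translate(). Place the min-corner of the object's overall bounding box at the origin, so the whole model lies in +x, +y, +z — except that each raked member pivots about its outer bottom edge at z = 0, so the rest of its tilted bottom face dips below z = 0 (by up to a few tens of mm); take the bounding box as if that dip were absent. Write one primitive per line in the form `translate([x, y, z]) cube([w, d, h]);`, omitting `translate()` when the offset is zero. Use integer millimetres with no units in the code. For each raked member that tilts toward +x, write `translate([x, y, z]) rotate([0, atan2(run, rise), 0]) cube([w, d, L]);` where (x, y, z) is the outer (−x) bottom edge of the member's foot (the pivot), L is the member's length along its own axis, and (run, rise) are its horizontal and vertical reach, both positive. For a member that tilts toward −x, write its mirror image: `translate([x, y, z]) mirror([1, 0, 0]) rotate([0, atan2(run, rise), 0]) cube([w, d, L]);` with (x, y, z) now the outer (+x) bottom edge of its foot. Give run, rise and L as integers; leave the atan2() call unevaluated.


translate([171, 0, 760]) cube([116, 768, 73]);
translate([0, 59, 0]) rotate([0, atan2(171, 760), 0]) cube([41, 47, 779]);
translate([458, 59, 0]) mirror([1, 0, 0]) rotate([0, atan2(171, 760), 0]) cube([41, 47, 779]);
translate([0, 662, 0]) rotate([0, atan2(171, 760), 0]) cube([41, 47, 779]);
translate([458, 662, 0]) mirror([1, 0, 0]) rotate([0, atan2(171, 760), 0]) cube([41, 47, 779]);


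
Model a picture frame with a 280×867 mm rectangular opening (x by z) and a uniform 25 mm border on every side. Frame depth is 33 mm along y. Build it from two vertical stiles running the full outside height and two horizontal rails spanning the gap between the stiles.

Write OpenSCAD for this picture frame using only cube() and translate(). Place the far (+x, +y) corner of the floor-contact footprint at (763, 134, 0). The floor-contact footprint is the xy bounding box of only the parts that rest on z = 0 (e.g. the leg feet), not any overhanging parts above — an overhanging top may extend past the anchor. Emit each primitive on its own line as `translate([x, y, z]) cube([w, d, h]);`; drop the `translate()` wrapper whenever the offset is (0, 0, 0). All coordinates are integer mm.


translate([433, 101, 0]) cube([25, 33, 917]);
translate([738, 101, 0]) cube([25, 33, 917]);
translate([458, 101, 0]) cube([280, 33, 25]);
translate([458, 101, 892]) cube([280, 33, 25]);


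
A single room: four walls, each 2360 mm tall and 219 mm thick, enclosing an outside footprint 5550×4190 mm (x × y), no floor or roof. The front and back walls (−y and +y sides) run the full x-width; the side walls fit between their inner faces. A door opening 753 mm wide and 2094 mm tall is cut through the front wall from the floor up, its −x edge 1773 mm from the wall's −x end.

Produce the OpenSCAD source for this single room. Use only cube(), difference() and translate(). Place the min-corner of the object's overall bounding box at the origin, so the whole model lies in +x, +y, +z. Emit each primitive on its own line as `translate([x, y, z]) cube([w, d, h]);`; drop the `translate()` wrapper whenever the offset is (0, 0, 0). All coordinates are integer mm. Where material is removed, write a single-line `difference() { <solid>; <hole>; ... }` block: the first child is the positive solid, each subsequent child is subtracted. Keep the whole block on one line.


difference() { cube([5550, 219, 2360]); translate([1773, 0, 0]) cube([753, 219, 2094]); }
translate([0, 3971, 0]) cube([5550, 219, 2360]);
translate([0, 219, 0]) cube([219, 3752, 2360]);
translate([5331, 219, 0]) cube([219, 3752, 2360]);


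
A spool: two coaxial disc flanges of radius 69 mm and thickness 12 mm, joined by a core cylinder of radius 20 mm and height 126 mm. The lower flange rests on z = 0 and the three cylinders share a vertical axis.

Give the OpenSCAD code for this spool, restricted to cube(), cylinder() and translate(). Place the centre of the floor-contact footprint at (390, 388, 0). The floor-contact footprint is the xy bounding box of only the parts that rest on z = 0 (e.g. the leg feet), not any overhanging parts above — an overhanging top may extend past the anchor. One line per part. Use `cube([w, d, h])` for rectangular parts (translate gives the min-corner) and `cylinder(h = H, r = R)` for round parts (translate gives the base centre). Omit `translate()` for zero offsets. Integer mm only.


translate([390, 388, 0]) cylinder(h = 12, r = 69);
translate([390, 388, 12]) cylinder(h = 126, r = 20);
translate([390, 388, 138]) cylinder(h = 12, r = 69);


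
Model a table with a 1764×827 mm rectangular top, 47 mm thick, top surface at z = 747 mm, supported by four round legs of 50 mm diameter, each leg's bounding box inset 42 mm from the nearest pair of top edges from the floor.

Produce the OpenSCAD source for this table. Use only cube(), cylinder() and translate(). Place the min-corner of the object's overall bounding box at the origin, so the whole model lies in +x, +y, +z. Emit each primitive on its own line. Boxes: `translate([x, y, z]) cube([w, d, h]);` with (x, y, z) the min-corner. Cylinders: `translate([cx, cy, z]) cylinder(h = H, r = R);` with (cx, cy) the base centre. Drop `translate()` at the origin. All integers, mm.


// leg_h = 747 - 47 = 700
translate([0, 0, 700]) cube([1764, 827, 47]);
translate([67, 67, 0]) cylinder(h = 700, r = 25);
translate([1697, 67, 0]) cylinder(h = 700, r = 25);
translate([67, 760, 0]) cylinder(h = 700, r = 25);
translate([1697, 760, 0]) cylinder(h = 700, r = 25);


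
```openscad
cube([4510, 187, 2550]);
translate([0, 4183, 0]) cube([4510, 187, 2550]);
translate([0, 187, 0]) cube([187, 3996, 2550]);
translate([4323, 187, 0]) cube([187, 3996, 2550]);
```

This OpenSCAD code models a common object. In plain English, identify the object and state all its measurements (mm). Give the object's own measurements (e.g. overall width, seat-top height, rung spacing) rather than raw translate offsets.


The wall frame of a small rectangular building: four walls, each 2550 mm tall and 187 mm thick, enclosing a footprint 4510 mm (x) by 4370 mm (y) outside-to-outside, with no floor or roof. The front and back walls (the −y and +y sides) span the full width; the two side walls fit between them.


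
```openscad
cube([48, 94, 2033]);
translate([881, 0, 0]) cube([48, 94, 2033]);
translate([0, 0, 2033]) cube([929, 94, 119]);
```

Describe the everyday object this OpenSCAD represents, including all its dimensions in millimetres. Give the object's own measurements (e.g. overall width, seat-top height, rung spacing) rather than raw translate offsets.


A door frame. The clear opening is 833 mm wide and 2033 mm high. Two 48 mm wide jambs, 94 mm deep, stand either side of the opening from the floor to the top of the opening. A 119 mm thick head sits across the top of both jambs, spanning the full outside width of the frame.


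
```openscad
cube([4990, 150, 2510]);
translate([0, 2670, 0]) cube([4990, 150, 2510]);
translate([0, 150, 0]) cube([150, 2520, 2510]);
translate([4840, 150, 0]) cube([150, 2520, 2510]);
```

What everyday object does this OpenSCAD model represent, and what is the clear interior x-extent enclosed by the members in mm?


A house (or room) frame. The interior width is 4690 mm.

Four 2510 mm walls enclosing a rectangle with no floor or roof — a room or house frame. Outside width is 4990 mm and wall thickness is 150 mm, so the interior width is 4990 − 2 × 150 = 4690 mm.


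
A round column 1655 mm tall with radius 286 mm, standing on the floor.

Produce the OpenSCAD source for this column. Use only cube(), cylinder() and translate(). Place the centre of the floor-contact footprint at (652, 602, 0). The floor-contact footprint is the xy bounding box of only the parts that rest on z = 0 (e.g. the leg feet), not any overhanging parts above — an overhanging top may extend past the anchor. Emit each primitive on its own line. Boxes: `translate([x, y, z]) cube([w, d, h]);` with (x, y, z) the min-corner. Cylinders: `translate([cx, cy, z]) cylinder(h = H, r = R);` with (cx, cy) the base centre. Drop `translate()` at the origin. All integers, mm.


translate([652, 602, 0]) cylinder(h = 1655, r = 286);


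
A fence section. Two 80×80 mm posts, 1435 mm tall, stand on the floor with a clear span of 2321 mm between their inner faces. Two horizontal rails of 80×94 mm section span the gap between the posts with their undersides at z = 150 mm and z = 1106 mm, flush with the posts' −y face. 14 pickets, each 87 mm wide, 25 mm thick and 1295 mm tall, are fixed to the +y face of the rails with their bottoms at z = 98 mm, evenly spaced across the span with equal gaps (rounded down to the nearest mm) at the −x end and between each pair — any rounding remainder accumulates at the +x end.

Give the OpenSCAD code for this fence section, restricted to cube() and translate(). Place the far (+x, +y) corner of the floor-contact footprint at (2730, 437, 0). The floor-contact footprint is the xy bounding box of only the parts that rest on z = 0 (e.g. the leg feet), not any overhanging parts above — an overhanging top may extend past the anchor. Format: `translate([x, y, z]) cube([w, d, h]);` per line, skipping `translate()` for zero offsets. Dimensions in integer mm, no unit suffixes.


translate([249, 357, 0]) cube([80, 80, 1435]);
translate([2650, 357, 0]) cube([80, 80, 1435]);
translate([329, 357, 150]) cube([2321, 80, 94]);
translate([329, 357, 1106]) cube([2321, 80, 94]);
translate([402, 437, 98]) cube([87, 25, 1295]);
translate([562, 437, 98]) cube([87, 25, 1295]);
translate([722, 437, 98]) cube([87, 25, 1295]);
translate([882, 437, 98]) cube([87, 25, 1295]);
translate([1042, 437, 98]) cube([87, 25, 1295]);
translate([1202, 437, 98]) cube([87, 25, 1295]);
translate([1362, 437, 98]) cube([87, 25, 1295]);
translate([1522, 437, 98]) cube([87, 25, 1295]);
translate([1682, 437, 98]) cube([87, 25, 1295]);
translate([1842, 437, 98]) cube([87, 25, 1295]);
translate([2002, 437, 98]) cube([87, 25, 1295]);
translate([2162, 437, 98]) cube([87, 25, 1295]);
translate([2322, 437, 98]) cube([87, 25, 1295]);
translate([2482, 437, 98]) cube([87, 25, 1295]);


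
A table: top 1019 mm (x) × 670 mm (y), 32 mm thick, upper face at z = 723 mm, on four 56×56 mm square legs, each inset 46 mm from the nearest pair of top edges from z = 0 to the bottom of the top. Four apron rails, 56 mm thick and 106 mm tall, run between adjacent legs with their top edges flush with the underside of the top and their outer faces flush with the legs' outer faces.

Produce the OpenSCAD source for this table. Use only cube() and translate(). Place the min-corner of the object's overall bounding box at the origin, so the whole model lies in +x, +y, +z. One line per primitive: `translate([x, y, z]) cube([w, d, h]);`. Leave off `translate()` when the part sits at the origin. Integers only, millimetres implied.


// leg_h = 723 - 32 = 691
// apron z = 691 - 106 = 585
translate([0, 0, 691]) cube([1019, 670, 32]);
translate([46, 46, 0]) cube([56, 56, 691]);
translate([917, 46, 0]) cube([56, 56, 691]);
translate([46, 568, 0]) cube([56, 56, 691]);
translate([917, 568, 0]) cube([56, 56, 691]);
translate([102, 46, 585]) cube([815, 56, 106]);
translate([102, 568, 585]) cube([815, 56, 106]);
translate([46, 102, 585]) cube([56, 466, 106]);
translate([917, 102, 585]) cube([56, 466, 106]);


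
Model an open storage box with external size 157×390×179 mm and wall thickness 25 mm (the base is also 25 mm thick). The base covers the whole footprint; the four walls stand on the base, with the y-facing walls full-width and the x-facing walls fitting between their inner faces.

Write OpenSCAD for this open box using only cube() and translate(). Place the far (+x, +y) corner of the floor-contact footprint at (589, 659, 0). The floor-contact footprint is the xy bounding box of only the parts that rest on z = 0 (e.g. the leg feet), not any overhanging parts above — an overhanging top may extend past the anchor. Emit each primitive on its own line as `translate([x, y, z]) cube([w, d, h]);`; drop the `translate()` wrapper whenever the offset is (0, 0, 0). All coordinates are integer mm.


translate([432, 269, 0]) cube([157, 390, 25]);
translate([432, 269, 25]) cube([157, 25, 154]);
translate([432, 634, 25]) cube([157, 25, 154]);
translate([432, 294, 25]) cube([25, 340, 154]);
translate([564, 294, 25]) cube([25, 340, 154]);


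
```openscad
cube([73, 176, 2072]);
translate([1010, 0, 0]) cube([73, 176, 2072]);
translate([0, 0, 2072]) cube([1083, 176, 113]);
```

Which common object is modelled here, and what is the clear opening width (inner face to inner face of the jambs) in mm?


A door frame. The clear opening width is 937 mm.

Two 2072 mm tall posts with a header on top — a door frame. The left jamb is 73 mm wide at x = 0; the right jamb starts at x = 1010. The clear opening is 1010 − 73 = 937 mm.


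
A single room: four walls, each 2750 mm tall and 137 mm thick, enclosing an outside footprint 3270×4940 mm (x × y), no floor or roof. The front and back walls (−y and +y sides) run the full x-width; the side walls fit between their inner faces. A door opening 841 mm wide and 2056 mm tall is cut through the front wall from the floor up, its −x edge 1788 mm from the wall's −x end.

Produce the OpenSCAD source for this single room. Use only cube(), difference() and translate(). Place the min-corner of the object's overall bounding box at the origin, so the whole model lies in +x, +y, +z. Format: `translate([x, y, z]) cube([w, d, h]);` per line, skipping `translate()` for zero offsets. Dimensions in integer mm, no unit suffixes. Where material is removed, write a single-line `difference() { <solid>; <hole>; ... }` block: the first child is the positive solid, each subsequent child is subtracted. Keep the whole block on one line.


difference() { cube([3270, 137, 2750]); translate([1788, 0, 0]) cube([841, 137, 2056]); }
translate([0, 4803, 0]) cube([3270, 137, 2750]);
translate([0, 137, 0]) cube([137, 4666, 2750]);
translate([3133, 137, 0]) cube([137, 4666, 2750]);


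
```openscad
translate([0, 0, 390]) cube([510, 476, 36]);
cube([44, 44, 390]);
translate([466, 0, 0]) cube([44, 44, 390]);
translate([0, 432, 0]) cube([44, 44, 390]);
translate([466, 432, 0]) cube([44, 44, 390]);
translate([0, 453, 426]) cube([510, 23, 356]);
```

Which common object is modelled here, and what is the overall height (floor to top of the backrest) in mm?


A chair. The overall height is 782 mm.

A slab on four corner posts with a tall panel at the back — a chair. The seat slab sits at z = 390 with thickness 36, and the 356 mm backrest starts at the seat top, so the overall height is 390 + 36 + 356 = 782 mm.


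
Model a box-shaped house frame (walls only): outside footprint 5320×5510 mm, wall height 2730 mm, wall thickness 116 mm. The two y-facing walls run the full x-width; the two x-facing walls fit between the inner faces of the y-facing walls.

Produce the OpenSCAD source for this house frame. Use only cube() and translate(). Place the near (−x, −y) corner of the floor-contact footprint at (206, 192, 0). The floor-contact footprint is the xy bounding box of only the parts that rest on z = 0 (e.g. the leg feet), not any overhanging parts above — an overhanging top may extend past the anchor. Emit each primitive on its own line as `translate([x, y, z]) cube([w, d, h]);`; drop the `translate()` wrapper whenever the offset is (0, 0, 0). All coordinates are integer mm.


translate([206, 192, 0]) cube([5320, 116, 2730]);
translate([206, 5586, 0]) cube([5320, 116, 2730]);
translate([206, 308, 0]) cube([116, 5278, 2730]);
translate([5410, 308, 0]) cube([116, 5278, 2730]);


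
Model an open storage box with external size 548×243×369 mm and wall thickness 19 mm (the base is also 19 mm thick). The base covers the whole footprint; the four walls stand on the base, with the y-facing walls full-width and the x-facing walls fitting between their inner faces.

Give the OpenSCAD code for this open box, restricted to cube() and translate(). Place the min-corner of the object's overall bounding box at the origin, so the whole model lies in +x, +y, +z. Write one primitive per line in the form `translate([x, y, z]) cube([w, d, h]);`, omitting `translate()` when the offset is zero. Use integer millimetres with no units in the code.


cube([548, 243, 19]);
translate([0, 0, 19]) cube([548, 19, 350]);
translate([0, 224, 19]) cube([548, 19, 350]);
translate([0, 19, 19]) cube([19, 205, 350]);
translate([529, 19, 19]) cube([19, 205, 350]);


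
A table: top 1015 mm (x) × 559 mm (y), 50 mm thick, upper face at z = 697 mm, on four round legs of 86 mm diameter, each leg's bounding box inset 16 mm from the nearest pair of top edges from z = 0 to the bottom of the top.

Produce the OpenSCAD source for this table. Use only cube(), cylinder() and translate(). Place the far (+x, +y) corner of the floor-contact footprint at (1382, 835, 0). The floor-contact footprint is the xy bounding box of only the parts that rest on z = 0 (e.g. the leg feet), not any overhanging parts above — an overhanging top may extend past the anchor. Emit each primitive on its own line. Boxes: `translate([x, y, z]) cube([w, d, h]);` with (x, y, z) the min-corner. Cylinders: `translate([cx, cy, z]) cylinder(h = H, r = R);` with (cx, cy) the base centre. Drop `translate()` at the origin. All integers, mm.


// leg_h = 697 - 50 = 647
translate([383, 292, 647]) cube([1015, 559, 50]);
translate([442, 351, 0]) cylinder(h = 647, r = 43);
translate([1339, 351, 0]) cylinder(h = 647, r = 43);
translate([442, 792, 0]) cylinder(h = 647, r = 43);
translate([1339, 792, 0]) cylinder(h = 647, r = 43);


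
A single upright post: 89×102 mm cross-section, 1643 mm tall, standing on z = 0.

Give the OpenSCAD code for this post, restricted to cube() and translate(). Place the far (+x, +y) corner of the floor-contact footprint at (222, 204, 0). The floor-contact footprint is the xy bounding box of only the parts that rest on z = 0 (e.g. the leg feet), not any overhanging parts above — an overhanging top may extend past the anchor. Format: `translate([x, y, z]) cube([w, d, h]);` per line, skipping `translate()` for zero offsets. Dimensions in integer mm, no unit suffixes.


translate([133, 102, 0]) cube([89, 102, 1643]);
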